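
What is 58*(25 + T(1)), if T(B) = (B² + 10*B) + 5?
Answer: 2378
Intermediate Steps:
T(B) = 5 + B² + 10*B
58*(25 + T(1)) = 58*(25 + (5 + 1² + 10*1)) = 58*(25 + (5 + 1 + 10)) = 58*(25 + 16) = 58*41 = 2378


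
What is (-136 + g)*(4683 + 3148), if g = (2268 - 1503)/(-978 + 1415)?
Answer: -459421277/437 ≈ -1.0513e+6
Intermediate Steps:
g = 765/437 ≈ 1.7506
(-136 + g)*(4683 + 3148) = (-136 + 765/437)*(4683 + 3148) = -58667/437*7831 = -459421277/437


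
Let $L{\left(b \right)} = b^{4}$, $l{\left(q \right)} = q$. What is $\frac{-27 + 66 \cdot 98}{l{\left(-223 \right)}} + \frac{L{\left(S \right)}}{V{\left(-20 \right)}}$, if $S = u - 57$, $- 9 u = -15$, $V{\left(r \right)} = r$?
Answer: $- \frac{42335430937}{90315} \approx -4.6875 \cdot 10^{5}$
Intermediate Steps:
$u = \frac{5}{3}$ ($u = \left(- \frac{1}{9}\right) \left(-15\right) = \frac{5}{3} \approx 1.6667$)
$S = - \frac{166}{3}$ ($S = \frac{5}{3} - 57 = - \frac{166}{3} \approx -55.333$)
$\frac{-27 + 66 \cdot 98}{l{\left(-223 \right)}} + \frac{L{\left(S \right)}}{V{\left(-20 \right)}} = \frac{-27 + 66 \cdot 98}{-223} + \frac{\left(- \frac{166}{3}\right)^{4}}{-20} = \left(-27 + 6468\right) \left(- \frac{1}{223}\right) + \frac{759333136}{81} \left(- \frac{1}{20}\right) = 6441 \left(- \frac{1}{223}\right) - \frac{189833284}{405} = - \frac{6441}{223} - \frac{189833284}{405} = - \frac{42335430937}{90315}$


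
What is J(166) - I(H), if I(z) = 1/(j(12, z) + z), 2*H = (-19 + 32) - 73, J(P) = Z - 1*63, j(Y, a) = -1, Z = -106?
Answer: -5238/31 ≈ -168.97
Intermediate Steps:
J(P) = -169 (J(P) = -106 - 1*63 = -106 - 63 = -169)
H = -30 (H = ((-19 + 32) - 73)/2 = (13 - 73)/2 = (½)*(-60) = -30)
I(z) = 1/(-1 + z)
J(166) - I(H) = -169 - 1/(-1 - 30) = -169 - 1/(-31) = -169 - 1*(-1/31) = -169 + 1/31 = -5238/31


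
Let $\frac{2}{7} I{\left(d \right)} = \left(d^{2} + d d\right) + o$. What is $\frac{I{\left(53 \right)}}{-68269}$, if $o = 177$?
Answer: $- \frac{40565}{136538} \approx -0.2971$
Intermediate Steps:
$I{\left(d \right)} = \frac{1239}{2} + 7 d^{2}$ ($I{\left(d \right)} = \frac{7 \left(\left(d^{2} + d d\right) + 177\right)}{2} = \frac{7 \left(\left(d^{2} + d^{2}\right) + 177\right)}{2} = \frac{7 \left(2 d^{2} + 177\right)}{2} = \frac{7 \left(177 + 2 d^{2}\right)}{2} = \frac{1239}{2} + 7 d^{2}$)
$\frac{I{\left(53 \right)}}{-68269} = \frac{\frac{1239}{2} + 7 \cdot 53^{2}}{-68269} = \left(\frac{1239}{2} + 7 \cdot 2809\right) \left(- \frac{1}{68269}\right) = \left(\frac{1239}{2} + 19663\right) \left(- \frac{1}{68269}\right) = \frac{40565}{2} \left(- \frac{1}{68269}\right) = - \frac{40565}{136538}$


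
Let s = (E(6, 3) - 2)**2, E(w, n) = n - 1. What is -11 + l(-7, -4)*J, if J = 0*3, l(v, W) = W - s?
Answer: -11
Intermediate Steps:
E(w, n) = -1 + n
s = 0 (s = ((-1 + 3) - 2)**2 = (2 - 2)**2 = 0**2 = 0)
l(v, W) = W (l(v, W) = W - 1*0 = W + 0 = W)
J = 0
-11 + l(-7, -4)*J = -11 - 4*0 = -11 + 0 = -11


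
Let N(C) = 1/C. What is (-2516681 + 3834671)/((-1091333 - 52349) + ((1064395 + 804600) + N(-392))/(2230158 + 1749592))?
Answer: -2056146115380000/1784214095637961 ≈ -1.1524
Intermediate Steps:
(-2516681 + 3834671)/((-1091333 - 52349) + ((1064395 + 804600) + N(-392))/(2230158 + 1749592)) = (-2516681 + 3834671)/((-1091333 - 52349) + ((1064395 + 804600) + 1/(-392))/(2230158 + 1749592)) = 1317990/(-1143682 + (1868995 - 1/392)/3979750) = 1317990/(-1143682 + (732646039/392)*(1/3979750)) = 1317990/(-1143682 + 732646039/1560062000) = 1317990/(-1784214095637961/1560062000) = 1317990*(-1560062000/1784214095637961) = -2056146115380000/1784214095637961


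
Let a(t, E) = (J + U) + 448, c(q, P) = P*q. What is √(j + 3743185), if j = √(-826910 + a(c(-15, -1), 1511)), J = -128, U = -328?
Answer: √(3743185 + I*√826918) ≈ 1934.7 + 0.23*I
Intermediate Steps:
a(t, E) = -8 (a(t, E) = (-128 - 328) + 448 = -456 + 448 = -8)
j = I*√826918 (j = √(-826910 - 8) = √(-826918) = I*√826918 ≈ 909.35*I)
√(j + 3743185) = √(I*√826918 + 3743185) = √(3743185 + I*√826918)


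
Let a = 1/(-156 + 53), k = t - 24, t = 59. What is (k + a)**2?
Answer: 12988816/10609 ≈ 1224.3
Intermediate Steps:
k = 35 (k = 59 - 24 = 35)
a = -1/103 (a = 1/(-103) = -1/103 ≈ -0.0097087)
(k + a)**2 = (35 - 1/103)**2 = (3604/103)**2 = 12988816/10609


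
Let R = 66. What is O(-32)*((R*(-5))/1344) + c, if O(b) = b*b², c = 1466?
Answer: 66582/7 ≈ 9511.7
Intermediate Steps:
O(b) = b³
O(-32)*((R*(-5))/1344) + c = (-32)³*((66*(-5))/1344) + 1466 = -(-10813440)/1344 + 1466 = -32768*(-55/224) + 1466 = 56320/7 + 1466 = 66582/7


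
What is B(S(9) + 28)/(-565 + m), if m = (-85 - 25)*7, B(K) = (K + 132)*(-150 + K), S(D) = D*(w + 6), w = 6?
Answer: 3752/1335 ≈ 2.8105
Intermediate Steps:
S(D) = 12*D (S(D) = D*(6 + 6) = D*12 = 12*D)
B(K) = (-150 + K)*(132 + K) (B(K) = (132 + K)*(-150 + K) = (-150 + K)*(132 + K))
m = -770 (m = -110*7 = -770)
B(S(9) + 28)/(-565 + m) = (-19800 + (12*9 + 28)**2 - 18*(12*9 + 28))/(-565 - 770) = (-19800 + (108 + 28)**2 - 18*(108 + 28))/(-1335) = (-19800 + 136**2 - 18*136)*(-1/1335) = (-19800 + 18496 - 2448)*(-1/1335) = -3752*(-1/1335) = 3752/1335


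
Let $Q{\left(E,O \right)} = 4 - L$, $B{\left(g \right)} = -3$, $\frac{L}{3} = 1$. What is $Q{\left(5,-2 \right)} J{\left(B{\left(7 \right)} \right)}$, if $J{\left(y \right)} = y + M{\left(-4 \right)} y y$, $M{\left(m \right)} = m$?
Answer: $-39$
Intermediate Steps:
$L = 3$ ($L = 3 \cdot 1 = 3$)
$Q{\left(E,O \right)} = 1$ ($Q{\left(E,O \right)} = 4 - 3 = 1$)
$J{\left(y \right)} = y - 4 y^{2}$ ($J{\left(y \right)} = y - 4 y y = y - 4 y^{2}$)
$Q{\left(5,-2 \right)} J{\left(B{\left(7 \right)} \right)} = 1 \left(- 3 \left(1 - -12\right)\right) = 1 \left(- 3 \left(1 + 12\right)\right) = 1 \left(\left(-3\right) 13\right) = 1 \left(-39\right) = -39$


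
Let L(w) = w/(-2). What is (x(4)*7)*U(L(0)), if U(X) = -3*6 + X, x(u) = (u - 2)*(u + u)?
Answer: -2016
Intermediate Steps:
L(w) = -w/2 (L(w) = w*(-½) = -w/2)
x(u) = 2*u*(-2 + u) (x(u) = (-2 + u)*(2*u) = 2*u*(-2 + u))
U(X) = -18 + X
(x(4)*7)*U(L(0)) = ((2*4*(-2 + 4))*7)*(-18 - ½*0) = ((2*4*2)*7)*(-18 + 0) = (16*7)*(-18) = 112*(-18) = -2016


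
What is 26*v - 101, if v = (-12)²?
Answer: 3643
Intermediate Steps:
v = 144
26*v - 101 = 26*144 - 101 = 3744 - 101 = 3643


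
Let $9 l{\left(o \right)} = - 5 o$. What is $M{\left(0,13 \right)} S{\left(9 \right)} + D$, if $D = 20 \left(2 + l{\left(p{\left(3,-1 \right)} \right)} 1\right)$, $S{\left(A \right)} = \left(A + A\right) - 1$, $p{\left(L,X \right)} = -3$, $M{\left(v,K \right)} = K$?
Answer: $\frac{883}{3} \approx 294.33$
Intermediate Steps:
$l{\left(o \right)} = - \frac{5 o}{9}$ ($l{\left(o \right)} = \frac{\left(-5\right) o}{9} = - \frac{5 o}{9}$)
$S{\left(A \right)} = -1 + 2 A$ ($S{\left(A \right)} = 2 A - 1 = -1 + 2 A$)
$D = \frac{220}{3}$ ($D = 20 \left(2 + \left(- \frac{5}{9}\right) \left(-3\right) 1\right) = 20 \left(2 + \frac{5}{3} \cdot 1\right) = 20 \left(2 + \frac{5}{3}\right) = 20 \cdot \frac{11}{3} = \frac{220}{3} \approx 73.333$)
$M{\left(0,13 \right)} S{\left(9 \right)} + D = 13 \left(-1 + 2 \cdot 9\right) + \frac{220}{3} = 13 \left(-1 + 18\right) + \frac{220}{3} = 13 \cdot 17 + \frac{220}{3} = 221 + \frac{220}{3} = \frac{883}{3}$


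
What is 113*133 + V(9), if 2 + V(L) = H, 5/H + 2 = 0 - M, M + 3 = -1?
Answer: 30059/2 ≈ 15030.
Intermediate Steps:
M = -4 (M = -3 - 1 = -4)
H = 5/2 (H = 5/(-2 + (0 - 1*(-4))) = 5/(-2 + (0 + 4)) = 5/(-2 + 4) = 5/2 ≈ 2.5000)
V(L) = ½ (V(L) = -2 + 5/2 = ½)
113*133 + V(9) = 113*133 + ½ = 15029 + ½ = 30059/2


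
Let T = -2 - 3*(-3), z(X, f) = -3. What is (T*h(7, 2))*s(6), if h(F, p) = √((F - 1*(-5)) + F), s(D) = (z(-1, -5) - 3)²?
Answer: 252*√19 ≈ 1098.4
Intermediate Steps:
s(D) = 36 (s(D) = (-3 - 3)² = (-6)² = 36)
h(F, p) = √(5 + 2*F) (h(F, p) = √((F + 5) + F) = √((5 + F) + F) = √(5 + 2*F))
T = 7 (T = -2 + 9 = 7)
(T*h(7, 2))*s(6) = (7*√(5 + 2*7))*36 = (7*√(5 + 14))*36 = (7*√19)*36 = 252*√19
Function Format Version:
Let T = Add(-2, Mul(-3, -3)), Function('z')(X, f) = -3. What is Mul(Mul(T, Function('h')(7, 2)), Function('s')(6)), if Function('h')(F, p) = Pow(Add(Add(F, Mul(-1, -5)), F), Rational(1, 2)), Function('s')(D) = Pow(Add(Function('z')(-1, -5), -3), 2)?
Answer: Mul(252, Pow(19, Rational(1, 2))) ≈ 1098.4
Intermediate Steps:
Function('s')(D) = 36 (Function('s')(D) = Pow(Add(-3, -3), 2) = Pow(-6, 2) = 36)
Function('h')(F, p) = Pow(Add(5, Mul(2, F)), Rational(1, 2)) (Function('h')(F, p) = Pow(Add(Add(F, 5), F), Rational(1, 2)) = Pow(Add(Add(5, F), F), Rational(1, 2)) = Pow(Add(5, Mul(2, F)), Rational(1, 2)))
T = 7 (T = Add(-2, 9) = 7)
Mul(Mul(T, Function('h')(7, 2)), Function('s')(6)) = Mul(Mul(7, Pow(Add(5, Mul(2, 7)), Rational(1, 2))), 36) = Mul(Mul(7, Pow(Add(5, 14), Rational(1, 2))), 36) = Mul(Mul(7, Pow(19, Rational(1, 2))), 36) = Mul(252, Pow(19, Rational(1, 2)))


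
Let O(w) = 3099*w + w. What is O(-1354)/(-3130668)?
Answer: 1049350/782667 ≈ 1.3407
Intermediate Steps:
O(w) = 3100*w
O(-1354)/(-3130668) = (3100*(-1354))/(-3130668) = -4197400*(-1/3130668) = 1049350/782667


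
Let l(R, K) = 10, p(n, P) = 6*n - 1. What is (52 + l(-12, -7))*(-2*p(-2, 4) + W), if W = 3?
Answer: 1798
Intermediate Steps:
p(n, P) = -1 + 6*n
(52 + l(-12, -7))*(-2*p(-2, 4) + W) = (52 + 10)*(-2*(-1 + 6*(-2)) + 3) = 62*(-2*(-1 - 12) + 3) = 62*(-2*(-13) + 3) = 62*(26 + 3) = 62*29 = 1798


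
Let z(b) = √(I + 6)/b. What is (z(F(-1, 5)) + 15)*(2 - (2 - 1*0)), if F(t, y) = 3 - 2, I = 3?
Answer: 0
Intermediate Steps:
F(t, y) = 1
z(b) = 3/b (z(b) = √(3 + 6)/b = √9/b = 3/b)
(z(F(-1, 5)) + 15)*(2 - (2 - 1*0)) = (3/1 + 15)*(2 - (2 - 1*0)) = (3*1 + 15)*(2 - (2 + 0)) = (3 + 15)*(2 - 1*2) = 18*(2 - 2) = 18*0 = 0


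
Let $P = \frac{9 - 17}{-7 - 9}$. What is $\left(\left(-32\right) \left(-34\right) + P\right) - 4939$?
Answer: $- \frac{7701}{2} \approx -3850.5$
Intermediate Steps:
$P = \frac{1}{2}$ ($P = - \frac{8}{-16} = \left(-8\right) \left(- \frac{1}{16}\right) = \frac{1}{2} \approx 0.5$)
$\left(\left(-32\right) \left(-34\right) + P\right) - 4939 = \left(\left(-32\right) \left(-34\right) + \frac{1}{2}\right) - 4939 = \left(1088 + \frac{1}{2}\right) - 4939 = \frac{2177}{2} - 4939 = - \frac{7701}{2}$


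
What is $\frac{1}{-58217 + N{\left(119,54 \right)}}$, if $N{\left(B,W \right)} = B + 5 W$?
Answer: $- \frac{1}{57828} \approx -1.7293 \cdot 10^{-5}$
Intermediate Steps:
$\frac{1}{-58217 + N{\left(119,54 \right)}} = \frac{1}{-58217 + \left(119 + 5 \cdot 54\right)} = \frac{1}{-58217 + \left(119 + 270\right)} = \frac{1}{-58217 + 389} = \frac{1}{-57828} = - \frac{1}{57828}$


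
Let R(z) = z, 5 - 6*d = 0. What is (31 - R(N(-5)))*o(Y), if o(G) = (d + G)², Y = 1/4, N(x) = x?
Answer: 169/4 ≈ 42.250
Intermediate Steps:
d = ⅚ (d = ⅚ - ⅙*0 = ⅚ + 0 = ⅚ ≈ 0.83333)
Y = ¼ ≈ 0.25000
o(G) = (⅚ + G)²
(31 - R(N(-5)))*o(Y) = (31 - 1*(-5))*((5 + 6*(¼))²/36) = (31 + 5)*((5 + 3/2)²/36) = 36*((13/2)²/36) = 36*((1/36)*(169/4)) = 36*(169/144) = 169/4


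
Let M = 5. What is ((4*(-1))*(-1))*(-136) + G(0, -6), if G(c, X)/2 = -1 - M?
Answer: -556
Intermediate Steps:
G(c, X) = -12 (G(c, X) = 2*(-1 - 1*5) = 2*(-1 - 5) = 2*(-6) = -12)
((4*(-1))*(-1))*(-136) + G(0, -6) = ((4*(-1))*(-1))*(-136) - 12 = -4*(-1)*(-136) - 12 = 4*(-136) - 12 = -544 - 12 = -556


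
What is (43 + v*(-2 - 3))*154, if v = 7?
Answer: 1232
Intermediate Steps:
(43 + v*(-2 - 3))*154 = (43 + 7*(-2 - 3))*154 = (43 + 7*(-5))*154 = (43 - 35)*154 = 8*154 = 1232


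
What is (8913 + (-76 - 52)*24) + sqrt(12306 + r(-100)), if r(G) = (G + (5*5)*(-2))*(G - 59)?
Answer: 5841 + 2*sqrt(9039) ≈ 6031.1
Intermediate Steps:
r(G) = (-59 + G)*(-50 + G) (r(G) = (G + 25*(-2))*(-59 + G) = (G - 50)*(-59 + G) = (-50 + G)*(-59 + G) = (-59 + G)*(-50 + G))
(8913 + (-76 - 52)*24) + sqrt(12306 + r(-100)) = (8913 + (-76 - 52)*24) + sqrt(12306 + (2950 + (-100)**2 - 109*(-100))) = (8913 - 128*24) + sqrt(12306 + (2950 + 10000 + 10900)) = (8913 - 3072) + sqrt(12306 + 23850) = 5841 + sqrt(36156) = 5841 + 2*sqrt(9039)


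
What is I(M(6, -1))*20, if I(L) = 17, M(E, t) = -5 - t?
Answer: 340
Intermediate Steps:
I(M(6, -1))*20 = 17*20 = 340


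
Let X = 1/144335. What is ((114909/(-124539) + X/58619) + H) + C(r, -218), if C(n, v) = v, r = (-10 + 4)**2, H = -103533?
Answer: -36441004092841028077/351232084701245 ≈ -1.0375e+5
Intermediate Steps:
X = 1/144335 ≈ 6.9283e-6
r = 36 (r = (-6)**2 = 36)
((114909/(-124539) + X/58619) + H) + C(r, -218) = ((114909/(-124539) + (1/144335)/58619) - 103533) - 218 = ((114909*(-1/124539) + (1/144335)*(1/58619)) - 103533) - 218 = ((-38303/41513 + 1/8460773365) - 103533) - 218 = (-324073002158082/351232084701245 - 103533) - 218 = -36364435498376156667/351232084701245 - 218 = -36441004092841028077/351232084701245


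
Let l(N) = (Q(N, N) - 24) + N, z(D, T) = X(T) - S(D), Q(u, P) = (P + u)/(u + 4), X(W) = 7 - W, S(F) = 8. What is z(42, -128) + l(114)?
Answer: 12917/59 ≈ 218.93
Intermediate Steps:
Q(u, P) = (P + u)/(4 + u)
z(D, T) = -1 - T (z(D, T) = (7 - T) - 1*8 = (7 - T) - 8 = -1 - T)
l(N) = -24 + N + 2*N/(4 + N) (l(N) = ((N + N)/(4 + N) - 24) + N = ((2*N)/(4 + N) - 24) + N = (2*N/(4 + N) - 24) + N = (-24 + 2*N/(4 + N)) + N = -24 + N + 2*N/(4 + N))
z(42, -128) + l(114) = (-1 - 1*(-128)) + (-96 + 114**2 - 18*114)/(4 + 114) = (-1 + 128) + (-96 + 12996 - 2052)/118 = 127 + (1/118)*10848 = 127 + 5424/59 = 12917/59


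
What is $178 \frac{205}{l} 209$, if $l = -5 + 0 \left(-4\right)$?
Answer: $-1525282$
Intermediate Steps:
$l = -5$ ($l = -5 + 0 = -5$)
$178 \frac{205}{l} 209 = 178 \frac{205}{-5} \cdot 209 = 178 \cdot 205 \left(- \frac{1}{5}\right) 209 = 178 \left(-41\right) 209 = \left(-7298\right) 209 = -1525282$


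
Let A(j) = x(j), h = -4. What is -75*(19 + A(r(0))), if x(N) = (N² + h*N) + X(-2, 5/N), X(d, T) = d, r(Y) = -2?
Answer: -2175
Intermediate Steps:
x(N) = -2 + N² - 4*N (x(N) = (N² - 4*N) - 2 = -2 + N² - 4*N)
A(j) = -2 + j² - 4*j
-75*(19 + A(r(0))) = -75*(19 + (-2 + (-2)² - 4*(-2))) = -75*(19 + (-2 + 4 + 8)) = -75*(19 + 10) = -75*29 = -2175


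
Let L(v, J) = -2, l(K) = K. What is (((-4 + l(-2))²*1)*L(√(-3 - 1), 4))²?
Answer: 5184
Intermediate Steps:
(((-4 + l(-2))²*1)*L(√(-3 - 1), 4))² = (((-4 - 2)²*1)*(-2))² = (((-6)²*1)*(-2))² = ((36*1)*(-2))² = (36*(-2))² = (-72)² = 5184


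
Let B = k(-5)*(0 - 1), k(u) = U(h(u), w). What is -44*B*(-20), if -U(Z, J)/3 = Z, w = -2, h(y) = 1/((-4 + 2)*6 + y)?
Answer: -2640/17 ≈ -155.29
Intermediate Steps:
h(y) = 1/(-12 + y) (h(y) = 1/(-2*6 + y) = 1/(-12 + y))
U(Z, J) = -3*Z
k(u) = -3/(-12 + u)
B = -3/17 (B = (-3/(-12 - 5))*(0 - 1) = -3/(-17)*(-1) = -3*(-1/17)*(-1) = (3/17)*(-1) = -3/17 ≈ -0.17647)
-44*B*(-20) = -44*(-3/17)*(-20) = (132/17)*(-20) = -2640/17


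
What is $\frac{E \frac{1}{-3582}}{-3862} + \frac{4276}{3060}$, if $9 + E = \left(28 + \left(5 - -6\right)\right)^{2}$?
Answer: $\frac{410815691}{293965785} \approx 1.3975$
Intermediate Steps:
$E = 1512$ ($E = -9 + \left(28 + \left(5 - -6\right)\right)^{2} = -9 + \left(28 + \left(5 + 6\right)\right)^{2} = -9 + \left(28 + 11\right)^{2} = -9 + 39^{2} = -9 + 1521 = 1512$)
$\frac{E \frac{1}{-3582}}{-3862} + \frac{4276}{3060} = \frac{1512 \frac{1}{-3582}}{-3862} + \frac{4276}{3060} = 1512 \left(- \frac{1}{3582}\right) \left(- \frac{1}{3862}\right) + 4276 \cdot \frac{1}{3060} = \left(- \frac{84}{199}\right) \left(- \frac{1}{3862}\right) + \frac{1069}{765} = \frac{42}{384269} + \frac{1069}{765} = \frac{410815691}{293965785}$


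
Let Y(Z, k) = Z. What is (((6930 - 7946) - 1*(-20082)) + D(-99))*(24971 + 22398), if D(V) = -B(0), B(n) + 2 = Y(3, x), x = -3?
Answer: 903089985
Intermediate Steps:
B(n) = 1 (B(n) = -2 + 3 = 1)
D(V) = -1 (D(V) = -1*1 = -1)
(((6930 - 7946) - 1*(-20082)) + D(-99))*(24971 + 22398) = (((6930 - 7946) - 1*(-20082)) - 1)*(24971 + 22398) = ((-1016 + 20082) - 1)*47369 = (19066 - 1)*47369 = 19065*47369 = 903089985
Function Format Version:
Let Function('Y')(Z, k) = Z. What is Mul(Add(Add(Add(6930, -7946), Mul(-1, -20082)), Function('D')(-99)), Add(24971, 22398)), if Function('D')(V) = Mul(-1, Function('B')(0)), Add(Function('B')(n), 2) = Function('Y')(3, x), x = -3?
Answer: 903089985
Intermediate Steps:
Function('B')(n) = 1 (Function('B')(n) = Add(-2, 3) = 1)
Function('D')(V) = -1 (Function('D')(V) = Mul(-1, 1) = -1)
Mul(Add(Add(Add(6930, -7946), Mul(-1, -20082)), Function('D')(-99)), Add(24971, 22398)) = Mul(Add(Add(Add(6930, -7946), Mul(-1, -20082)), -1), Add(24971, 22398)) = Mul(Add(Add(-1016, 20082), -1), 47369) = Mul(Add(19066, -1), 47369) = Mul(19065, 47369) = 903089985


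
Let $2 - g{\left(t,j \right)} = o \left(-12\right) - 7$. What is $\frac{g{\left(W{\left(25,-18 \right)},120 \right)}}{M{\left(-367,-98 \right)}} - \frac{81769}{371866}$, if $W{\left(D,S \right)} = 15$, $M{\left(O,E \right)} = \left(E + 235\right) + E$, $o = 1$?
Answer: $\frac{1540065}{4834258} \approx 0.31857$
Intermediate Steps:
$M{\left(O,E \right)} = 235 + 2 E$ ($M{\left(O,E \right)} = \left(235 + E\right) + E = 235 + 2 E$)
$g{\left(t,j \right)} = 21$ ($g{\left(t,j \right)} = 2 - \left(1 \left(-12\right) - 7\right) = 2 - \left(-12 - 7\right) = 2 - -19 = 2 + 19 = 21$)
$\frac{g{\left(W{\left(25,-18 \right)},120 \right)}}{M{\left(-367,-98 \right)}} - \frac{81769}{371866} = \frac{21}{235 + 2 \left(-98\right)} - \frac{81769}{371866} = \frac{21}{235 - 196} - \frac{81769}{371866} = \frac{21}{39} - \frac{81769}{371866} = 21 \cdot \frac{1}{39} - \frac{81769}{371866} = \frac{7}{13} - \frac{81769}{371866} = \frac{1540065}{4834258}$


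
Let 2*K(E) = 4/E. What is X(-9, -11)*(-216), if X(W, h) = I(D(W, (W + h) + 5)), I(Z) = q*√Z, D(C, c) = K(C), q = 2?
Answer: -144*I*√2 ≈ -203.65*I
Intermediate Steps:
K(E) = 2/E (K(E) = (4/E)/2 = 2/E)
D(C, c) = 2/C
I(Z) = 2*√Z
X(W, h) = 2*√2*√(1/W) (X(W, h) = 2*√(2/W) = 2*(√2*√(1/W)) = 2*√2*√(1/W))
X(-9, -11)*(-216) = (2*√2*√(1/(-9)))*(-216) = (2*√2*√(-⅑))*(-216) = (2*√2*(I/3))*(-216) = (2*I*√2/3)*(-216) = -144*I*√2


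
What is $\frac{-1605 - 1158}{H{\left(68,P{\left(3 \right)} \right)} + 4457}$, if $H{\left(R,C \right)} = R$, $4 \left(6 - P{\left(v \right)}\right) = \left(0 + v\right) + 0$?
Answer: $- \frac{2763}{4525} \approx -0.61061$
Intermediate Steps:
$P{\left(v \right)} = 6 - \frac{v}{4}$ ($P{\left(v \right)} = 6 - \frac{\left(0 + v\right) + 0}{4} = 6 - \frac{v + 0}{4} = 6 - \frac{v}{4}$)
$\frac{-1605 - 1158}{H{\left(68,P{\left(3 \right)} \right)} + 4457} = \frac{-1605 - 1158}{68 + 4457} = - \frac{2763}{4525}$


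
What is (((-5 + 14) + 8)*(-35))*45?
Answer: -26775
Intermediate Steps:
(((-5 + 14) + 8)*(-35))*45 = ((9 + 8)*(-35))*45 = (17*(-35))*45 = -595*45 = -26775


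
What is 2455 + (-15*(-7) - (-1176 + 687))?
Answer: 3049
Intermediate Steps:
2455 + (-15*(-7) - (-1176 + 687)) = 2455 + (105 - 1*(-489)) = 2455 + (105 + 489) = 2455 + 594 = 3049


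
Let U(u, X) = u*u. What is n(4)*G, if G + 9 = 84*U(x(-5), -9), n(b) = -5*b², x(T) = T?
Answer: -167280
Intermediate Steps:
U(u, X) = u²
G = 2091 (G = -9 + 84*(-5)² = -9 + 84*25 = -9 + 2100 = 2091)
n(4)*G = -5*4²*2091 = -5*16*2091 = -80*2091 = -167280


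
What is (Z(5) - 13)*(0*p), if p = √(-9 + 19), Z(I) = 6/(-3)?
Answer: 0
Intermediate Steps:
Z(I) = -2 (Z(I) = 6*(-⅓) = -2)
p = √10 ≈ 3.1623
(Z(5) - 13)*(0*p) = (-2 - 13)*(0*√10) = -15*0 = 0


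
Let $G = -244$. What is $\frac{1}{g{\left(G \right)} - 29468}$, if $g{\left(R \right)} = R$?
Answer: $- \frac{1}{29712} \approx -3.3656 \cdot 10^{-5}$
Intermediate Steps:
$\frac{1}{g{\left(G \right)} - 29468} = \frac{1}{-244 - 29468} = \frac{1}{-29712} = - \frac{1}{29712}$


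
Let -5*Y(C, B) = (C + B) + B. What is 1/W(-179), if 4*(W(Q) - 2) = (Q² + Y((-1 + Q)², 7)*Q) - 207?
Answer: 5/1490329 ≈ 3.3550e-6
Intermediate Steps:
Y(C, B) = -2*B/5 - C/5 (Y(C, B) = -((C + B) + B)/5 = -((B + C) + B)/5 = -(C + 2*B)/5 = -2*B/5 - C/5)
W(Q) = -199/4 + Q²/4 + Q*(-14/5 - (-1 + Q)²/5)/4 (W(Q) = 2 + ((Q² + (-⅖*7 - (-1 + Q)²/5)*Q) - 207)/4 = 2 + ((Q² + (-14/5 - (-1 + Q)²/5)*Q) - 207)/4 = 2 + ((Q² + Q*(-14/5 - (-1 + Q)²/5)) - 207)/4 = 2 + (-207 + Q² + Q*(-14/5 - (-1 + Q)²/5))/4 = 2 + (-207/4 + Q²/4 + Q*(-14/5 - (-1 + Q)²/5)/4) = -199/4 + Q²/4 + Q*(-14/5 - (-1 + Q)²/5)/4)
1/W(-179) = 1/(-199/4 - ¾*(-179) - 1/20*(-179)³ + (7/20)*(-179)²) = 1/(-199/4 + 537/4 - 1/20*(-5735339) + (7/20)*32041) = 1/(-199/4 + 537/4 + 5735339/20 + 224287/20) = 1/(1490329/5) = 5/1490329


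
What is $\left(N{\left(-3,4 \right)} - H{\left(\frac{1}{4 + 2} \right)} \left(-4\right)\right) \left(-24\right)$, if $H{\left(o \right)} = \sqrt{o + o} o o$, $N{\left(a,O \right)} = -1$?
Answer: $24 - \frac{8 \sqrt{3}}{9} \approx 22.46$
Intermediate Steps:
$H{\left(o \right)} = \sqrt{2} o^{\frac{5}{2}}$ ($H{\left(o \right)} = \sqrt{2 o} o o = \sqrt{2} \sqrt{o} o o = \sqrt{2} o^{\frac{3}{2}} o = \sqrt{2} o^{\frac{5}{2}}$)
$\left(N{\left(-3,4 \right)} - H{\left(\frac{1}{4 + 2} \right)} \left(-4\right)\right) \left(-24\right) = \left(-1 - \sqrt{2} \left(\frac{1}{4 + 2}\right)^{\frac{5}{2}} \left(-4\right)\right) \left(-24\right) = \left(-1 - \sqrt{2} \left(\frac{1}{6}\right)^{\frac{5}{2}} \left(-4\right)\right) \left(-24\right) = \left(-1 - \frac{\sqrt{2}}{36 \sqrt{6}} \left(-4\right)\right) \left(-24\right) = \left(-1 - \sqrt{2} \frac{\sqrt{6}}{216} \left(-4\right)\right) \left(-24\right) = \left(-1 - \frac{\sqrt{3}}{108} \left(-4\right)\right) \left(-24\right) = \left(-1 - - \frac{\sqrt{3}}{27}\right) \left(-24\right) = \left(-1 + \frac{\sqrt{3}}{27}\right) \left(-24\right) = 24 - \frac{8 \sqrt{3}}{9}$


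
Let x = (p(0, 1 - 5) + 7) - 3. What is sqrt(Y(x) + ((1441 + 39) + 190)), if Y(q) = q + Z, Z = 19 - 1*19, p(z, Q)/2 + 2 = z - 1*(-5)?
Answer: 4*sqrt(105) ≈ 40.988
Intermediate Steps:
p(z, Q) = 6 + 2*z (p(z, Q) = -4 + 2*(z - 1*(-5)) = -4 + 2*(z + 5) = -4 + 2*(5 + z) = -4 + (10 + 2*z) = 6 + 2*z)
Z = 0 (Z = 19 - 19 = 0)
x = 10 (x = ((6 + 2*0) + 7) - 3 = ((6 + 0) + 7) - 3 = (6 + 7) - 3 = 13 - 3 = 10)
Y(q) = q (Y(q) = q + 0 = q)
sqrt(Y(x) + ((1441 + 39) + 190)) = sqrt(10 + ((1441 + 39) + 190)) = sqrt(10 + (1480 + 190)) = sqrt(10 + 1670) = sqrt(1680) = 4*sqrt(105)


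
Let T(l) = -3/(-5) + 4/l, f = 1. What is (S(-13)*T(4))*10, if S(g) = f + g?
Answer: -192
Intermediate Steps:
S(g) = 1 + g
T(l) = ⅗ + 4/l (T(l) = -3*(-⅕) + 4/l = ⅗ + 4/l)
(S(-13)*T(4))*10 = ((1 - 13)*(⅗ + 4/4))*10 = -12*(⅗ + 4*(¼))*10 = -12*(⅗ + 1)*10 = -12*8/5*10 = -96/5*10 = -192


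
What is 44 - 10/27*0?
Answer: 44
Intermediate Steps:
44 - 10/27*0 = 44 + 0 = 44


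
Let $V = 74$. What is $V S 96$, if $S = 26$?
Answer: $184704$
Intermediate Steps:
$V S 96 = 74 \cdot 26 \cdot 96 = 1924 \cdot 96 = 184704$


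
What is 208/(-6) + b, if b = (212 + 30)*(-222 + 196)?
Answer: -18980/3 ≈ -6326.7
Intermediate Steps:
b = -6292 (b = 242*(-26) = -6292)
208/(-6) + b = 208/(-6) - 6292 = 208*(-⅙) - 6292 = -104/3 - 6292 = -18980/3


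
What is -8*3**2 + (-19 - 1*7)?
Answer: -98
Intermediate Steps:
-8*3**2 + (-19 - 1*7) = -8*9 + (-19 - 7) = -72 - 26 = -98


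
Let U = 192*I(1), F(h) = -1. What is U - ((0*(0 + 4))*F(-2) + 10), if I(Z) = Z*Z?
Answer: 182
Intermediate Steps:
I(Z) = Z²
U = 192 (U = 192*1² = 192*1 = 192)
U - ((0*(0 + 4))*F(-2) + 10) = 192 - ((0*(0 + 4))*(-1) + 10) = 192 - ((0*4)*(-1) + 10) = 192 - (0*(-1) + 10) = 192 - (0 + 10) = 192 - 1*10 = 192 - 10 = 182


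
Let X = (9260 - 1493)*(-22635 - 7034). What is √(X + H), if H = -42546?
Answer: I*√230481669 ≈ 15182.0*I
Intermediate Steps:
X = -230439123 (X = 7767*(-29669) = -230439123)
√(X + H) = √(-230439123 - 42546) = √(-230481669) = I*√230481669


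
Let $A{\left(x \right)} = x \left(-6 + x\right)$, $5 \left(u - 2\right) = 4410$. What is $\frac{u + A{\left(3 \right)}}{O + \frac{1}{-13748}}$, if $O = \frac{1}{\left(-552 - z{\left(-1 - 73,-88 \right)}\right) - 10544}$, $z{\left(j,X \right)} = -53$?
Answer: $- \frac{132841768500}{24791} \approx -5.3585 \cdot 10^{6}$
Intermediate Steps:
$u = 884$ ($u = 2 + \frac{1}{5} \cdot 4410 = 2 + 882 = 884$)
$O = - \frac{1}{11043}$ ($O = \frac{1}{\left(-552 - -53\right) - 10544} = \frac{1}{\left(-552 + 53\right) - 10544} = \frac{1}{-499 - 10544} = \frac{1}{-11043} = - \frac{1}{11043} \approx -9.0555 \cdot 10^{-5}$)
$\frac{u + A{\left(3 \right)}}{O + \frac{1}{-13748}} = \frac{884 + 3 \left(-6 + 3\right)}{- \frac{1}{11043} + \frac{1}{-13748}} = \frac{884 + 3 \left(-3\right)}{- \frac{1}{11043} - \frac{1}{13748}} = \frac{884 - 9}{- \frac{24791}{151819164}} = 875 \left(- \frac{151819164}{24791}\right) = - \frac{132841768500}{24791}$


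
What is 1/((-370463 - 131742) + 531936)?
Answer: 1/29731 ≈ 3.3635e-5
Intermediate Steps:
1/((-370463 - 131742) + 531936) = 1/(-502205 + 531936) = 1/29731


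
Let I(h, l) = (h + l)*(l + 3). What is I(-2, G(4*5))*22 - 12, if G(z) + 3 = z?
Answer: 6588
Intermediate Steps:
G(z) = -3 + z
I(h, l) = (3 + l)*(h + l) (I(h, l) = (h + l)*(3 + l) = (3 + l)*(h + l))
I(-2, G(4*5))*22 - 12 = ((-3 + 4*5)**2 + 3*(-2) + 3*(-3 + 4*5) - 2*(-3 + 4*5))*22 - 12 = ((-3 + 20)**2 - 6 + 3*(-3 + 20) - 2*(-3 + 20))*22 - 12 = (17**2 - 6 + 3*17 - 2*17)*22 - 12 = (289 - 6 + 51 - 34)*22 - 12 = 300*22 - 12 = 6600 - 12 = 6588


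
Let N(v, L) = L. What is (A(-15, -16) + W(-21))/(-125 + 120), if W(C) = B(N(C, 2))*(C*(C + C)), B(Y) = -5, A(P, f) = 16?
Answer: 4394/5 ≈ 878.80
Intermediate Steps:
W(C) = -10*C**2 (W(C) = -5*C*(C + C) = -5*C*2*C = -10*C**2)
(A(-15, -16) + W(-21))/(-125 + 120) = (16 - 10*(-21)**2)/(-125 + 120) = (16 - 10*441)/(-5) = (16 - 4410)*(-1/5) = -4394*(-1/5) = 4394/5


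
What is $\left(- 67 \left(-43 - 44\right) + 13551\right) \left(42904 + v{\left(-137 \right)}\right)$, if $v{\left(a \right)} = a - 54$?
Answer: $827777940$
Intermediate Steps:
$v{\left(a \right)} = -54 + a$ ($v{\left(a \right)} = a - 54 = -54 + a$)
$\left(- 67 \left(-43 - 44\right) + 13551\right) \left(42904 + v{\left(-137 \right)}\right) = \left(- 67 \left(-43 - 44\right) + 13551\right) \left(42904 - 191\right) = \left(\left(-67\right) \left(-87\right) + 13551\right) \left(42904 - 191\right) = \left(5829 + 13551\right) 42713 = 19380 \cdot 42713 = 827777940$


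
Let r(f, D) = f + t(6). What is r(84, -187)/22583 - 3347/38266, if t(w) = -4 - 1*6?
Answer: -72753617/864161078 ≈ -0.084190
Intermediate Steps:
t(w) = -10 (t(w) = -4 - 6 = -10)
r(f, D) = -10 + f (r(f, D) = f - 10 = -10 + f)
r(84, -187)/22583 - 3347/38266 = (-10 + 84)/22583 - 3347/38266 = 74*(1/22583) - 3347*1/38266 = 74/22583 - 3347/38266 = -72753617/864161078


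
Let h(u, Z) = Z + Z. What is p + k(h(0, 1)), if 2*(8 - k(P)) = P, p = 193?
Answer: 200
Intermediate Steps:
h(u, Z) = 2*Z
k(P) = 8 - P/2
p + k(h(0, 1)) = 193 + (8 - 1) = 193 + 7 = 200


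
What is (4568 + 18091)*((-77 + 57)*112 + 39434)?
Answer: 842778846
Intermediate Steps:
(4568 + 18091)*((-77 + 57)*112 + 39434) = 22659*(-20*112 + 39434) = 22659*(-2240 + 39434) = 22659*37194 = 842778846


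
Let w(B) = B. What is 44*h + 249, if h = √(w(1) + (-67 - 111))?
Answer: 249 + 44*I*√177 ≈ 249.0 + 585.38*I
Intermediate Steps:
h = I*√177 (h = √(1 + (-67 - 111)) = √(1 - 178) = √(-177) = I*√177 ≈ 13.304*I)
44*h + 249 = 44*(I*√177) + 249 = 44*I*√177 + 249 = 249 + 44*I*√177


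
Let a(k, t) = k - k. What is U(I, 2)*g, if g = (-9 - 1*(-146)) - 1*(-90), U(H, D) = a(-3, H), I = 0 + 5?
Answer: 0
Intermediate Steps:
I = 5
a(k, t) = 0
U(H, D) = 0
g = 227 (g = (-9 + 146) + 90 = 137 + 90 = 227)
U(I, 2)*g = 0*227 = 0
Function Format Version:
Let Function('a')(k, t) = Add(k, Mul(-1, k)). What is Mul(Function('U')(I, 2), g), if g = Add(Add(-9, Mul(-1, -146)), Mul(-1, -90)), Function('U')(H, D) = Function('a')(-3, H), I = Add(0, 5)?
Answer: 0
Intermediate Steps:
I = 5
Function('a')(k, t) = 0
Function('U')(H, D) = 0
g = 227 (g = Add(Add(-9, 146), 90) = Add(137, 90) = 227)
Mul(Function('U')(I, 2), g) = Mul(0, 227) = 0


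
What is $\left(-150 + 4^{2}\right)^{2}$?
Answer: $17956$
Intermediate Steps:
$\left(-150 + 4^{2}\right)^{2} = \left(-150 + 16\right)^{2} = \left(-134\right)^{2} = 17956$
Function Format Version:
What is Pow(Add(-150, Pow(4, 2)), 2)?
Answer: 17956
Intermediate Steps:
Pow(Add(-150, Pow(4, 2)), 2) = Pow(Add(-150, 16), 2) = Pow(-134, 2) = 17956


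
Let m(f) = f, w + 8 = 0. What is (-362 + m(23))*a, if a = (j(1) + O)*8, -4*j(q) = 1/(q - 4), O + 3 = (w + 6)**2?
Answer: -2938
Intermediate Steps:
w = -8 (w = -8 + 0 = -8)
O = 1 (O = -3 + (-8 + 6)**2 = -3 + (-2)**2 = -3 + 4 = 1)
j(q) = -1/(4*(-4 + q)) (j(q) = -1/(4*(q - 4)) = -1/(4*(-4 + q)))
a = 26/3 (a = (-1/(-16 + 4*1) + 1)*8 = (-1/(-16 + 4) + 1)*8 = (-1/(-12) + 1)*8 = (-1*(-1/12) + 1)*8 = (1/12 + 1)*8 = (13/12)*8 = 26/3 ≈ 8.6667)
(-362 + m(23))*a = (-362 + 23)*(26/3) = -339*26/3 = -2938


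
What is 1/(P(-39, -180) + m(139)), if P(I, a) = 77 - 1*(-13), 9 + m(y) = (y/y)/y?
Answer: 139/11260 ≈ 0.012345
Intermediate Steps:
m(y) = -9 + 1/y (m(y) = -9 + (y/y)/y = -9 + 1/y)
P(I, a) = 90 (P(I, a) = 77 + 13 = 90)
1/(P(-39, -180) + m(139)) = 1/(90 + (-9 + 1/139)) = 1/(90 - 1250/139) = 1/(11260/139) = 139/11260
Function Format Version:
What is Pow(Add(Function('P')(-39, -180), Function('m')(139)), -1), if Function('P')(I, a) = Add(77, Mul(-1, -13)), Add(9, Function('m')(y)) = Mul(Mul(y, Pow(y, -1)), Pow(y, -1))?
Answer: Rational(139, 11260) ≈ 0.012345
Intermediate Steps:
Function('m')(y) = Add(-9, Pow(y, -1)) (Function('m')(y) = Add(-9, Mul(Mul(y, Pow(y, -1)), Pow(y, -1))) = Add(-9, Mul(1, Pow(y, -1))) = Add(-9, Pow(y, -1)))
Function('P')(I, a) = 90 (Function('P')(I, a) = Add(77, 13) = 90)
Pow(Add(Function('P')(-39, -180), Function('m')(139)), -1) = Pow(Add(90, Add(-9, Pow(139, -1))), -1) = Pow(Add(90, Add(-9, Rational(1, 139))), -1) = Pow(Add(90, Rational(-1250, 139)), -1) = Pow(Rational(11260, 139), -1) = Rational(139, 11260)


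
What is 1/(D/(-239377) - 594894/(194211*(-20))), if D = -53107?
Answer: 154965488490/58113868763 ≈ 2.6666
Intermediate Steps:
1/(D/(-239377) - 594894/(194211*(-20))) = 1/(-53107/(-239377) - 594894/(194211*(-20))) = 1/(-53107*(-1/239377) - 594894/(-3884220)) = 1/(53107/239377 - 594894*(-1/3884220)) = 1/(53107/239377 + 99149/647370) = 1/(58113868763/154965488490) = 154965488490/58113868763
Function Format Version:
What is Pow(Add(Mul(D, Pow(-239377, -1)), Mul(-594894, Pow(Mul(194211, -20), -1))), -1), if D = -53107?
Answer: Rational(154965488490, 58113868763) ≈ 2.6666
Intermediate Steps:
Pow(Add(Mul(D, Pow(-239377, -1)), Mul(-594894, Pow(Mul(194211, -20), -1))), -1) = Pow(Add(Mul(-53107, Pow(-239377, -1)), Mul(-594894, Pow(Mul(194211, -20), -1))), -1) = Pow(Add(Mul(-53107, Rational(-1, 239377)), Mul(-594894, Pow(-3884220, -1))), -1) = Pow(Add(Rational(53107, 239377), Mul(-594894, Rational(-1, 3884220))), -1) = Pow(Add(Rational(53107, 239377), Rational(99149, 647370)), -1) = Pow(Rational(58113868763, 154965488490), -1) = Rational(154965488490, 58113868763)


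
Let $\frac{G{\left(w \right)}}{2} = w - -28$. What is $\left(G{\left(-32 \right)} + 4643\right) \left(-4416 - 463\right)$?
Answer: $-22614165$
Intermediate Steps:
$G{\left(w \right)} = 56 + 2 w$ ($G{\left(w \right)} = 2 \left(w - -28\right) = 2 \left(w + 28\right) = 2 \left(28 + w\right) = 56 + 2 w$)
$\left(G{\left(-32 \right)} + 4643\right) \left(-4416 - 463\right) = \left(\left(56 + 2 \left(-32\right)\right) + 4643\right) \left(-4416 - 463\right) = \left(\left(56 - 64\right) + 4643\right) \left(-4879\right) = \left(-8 + 4643\right) \left(-4879\right) = 4635 \left(-4879\right) = -22614165$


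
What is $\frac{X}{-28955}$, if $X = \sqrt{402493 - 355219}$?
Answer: $- \frac{\sqrt{47274}}{28955} \approx -0.0075091$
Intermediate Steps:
$X = \sqrt{47274} \approx 217.43$
$\frac{X}{-28955} = \frac{\sqrt{47274}}{-28955} = \sqrt{47274} \left(- \frac{1}{28955}\right) = - \frac{\sqrt{47274}}{28955}$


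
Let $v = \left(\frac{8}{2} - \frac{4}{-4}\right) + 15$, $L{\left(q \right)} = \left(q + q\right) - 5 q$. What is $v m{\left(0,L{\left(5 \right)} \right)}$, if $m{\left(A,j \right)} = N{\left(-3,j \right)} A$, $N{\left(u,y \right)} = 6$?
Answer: $0$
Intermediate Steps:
$L{\left(q \right)} = - 3 q$ ($L{\left(q \right)} = 2 q - 5 q = - 3 q$)
$m{\left(A,j \right)} = 6 A$
$v = 20$ ($v = \left(8 \cdot \frac{1}{2} - -1\right) + 15 = \left(4 + 1\right) + 15 = 5 + 15 = 20$)
$v m{\left(0,L{\left(5 \right)} \right)} = 20 \cdot 6 \cdot 0 = 20 \cdot 0 = 0$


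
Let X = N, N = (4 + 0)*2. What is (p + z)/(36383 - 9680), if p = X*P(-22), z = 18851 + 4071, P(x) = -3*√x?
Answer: 22922/26703 - 8*I*√22/8901 ≈ 0.85841 - 0.0042156*I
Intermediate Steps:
N = 8 (N = 4*2 = 8)
X = 8
z = 22922
p = -24*I*√22 (p = 8*(-3*I*√22) = -24*I*√22 ≈ -112.57*I)
(p + z)/(36383 - 9680) = (-24*I*√22 + 22922)/(36383 - 9680) = (22922 - 24*I*√22)/26703 = (22922 - 24*I*√22)*(1/26703) = 22922/26703 - 8*I*√22/8901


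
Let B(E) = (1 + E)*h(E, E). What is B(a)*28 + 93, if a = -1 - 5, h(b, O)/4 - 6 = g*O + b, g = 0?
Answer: 93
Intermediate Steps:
h(b, O) = 24 + 4*b (h(b, O) = 24 + 4*(0*O + b) = 24 + 4*(0 + b) = 24 + 4*b)
a = -6
B(E) = (1 + E)*(24 + 4*E)
B(a)*28 + 93 = (4*(1 - 6)*(6 - 6))*28 + 93 = (4*(-5)*0)*28 + 93 = 0*28 + 93 = 0 + 93 = 93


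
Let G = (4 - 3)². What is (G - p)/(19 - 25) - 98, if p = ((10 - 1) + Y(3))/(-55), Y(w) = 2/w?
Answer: -48607/495 ≈ -98.196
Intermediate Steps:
G = 1 (G = 1² = 1)
p = -29/165 (p = ((10 - 1) + 2/3)/(-55) = (9 + 2*(⅓))*(-1/55) = (9 + ⅔)*(-1/55) = (29/3)*(-1/55) = -29/165 ≈ -0.17576)
(G - p)/(19 - 25) - 98 = (1 - 1*(-29/165))/(19 - 25) - 98 = (1 + 29/165)/(-6) - 98 = (194/165)*(-⅙) - 98 = -97/495 - 98 = -48607/495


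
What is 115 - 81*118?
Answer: -9443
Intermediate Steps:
115 - 81*118 = 115 - 9558 = -9443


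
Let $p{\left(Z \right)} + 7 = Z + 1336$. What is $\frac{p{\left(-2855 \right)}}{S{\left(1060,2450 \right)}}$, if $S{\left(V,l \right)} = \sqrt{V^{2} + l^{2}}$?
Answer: $- \frac{763 \sqrt{71261}}{356305} \approx -0.57165$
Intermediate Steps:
$p{\left(Z \right)} = 1329 + Z$ ($p{\left(Z \right)} = -7 + \left(Z + 1336\right) = -7 + \left(1336 + Z\right) = 1329 + Z$)
$\frac{p{\left(-2855 \right)}}{S{\left(1060,2450 \right)}} = \frac{1329 - 2855}{\sqrt{1060^{2} + 2450^{2}}} = - \frac{1526}{\sqrt{1123600 + 6002500}} = - \frac{1526}{\sqrt{7126100}} = - \frac{1526}{10 \sqrt{71261}} = - 1526 \frac{\sqrt{71261}}{712610} = - \frac{763 \sqrt{71261}}{356305}$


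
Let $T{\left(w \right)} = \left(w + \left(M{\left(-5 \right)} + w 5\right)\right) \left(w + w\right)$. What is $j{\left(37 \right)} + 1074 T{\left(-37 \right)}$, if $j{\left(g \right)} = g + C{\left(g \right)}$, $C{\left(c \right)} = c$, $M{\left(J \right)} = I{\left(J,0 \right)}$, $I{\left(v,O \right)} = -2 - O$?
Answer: $17802698$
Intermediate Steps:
$M{\left(J \right)} = -2$ ($M{\left(J \right)} = -2 - 0 = -2 + 0 = -2$)
$T{\left(w \right)} = 2 w \left(-2 + 6 w\right)$ ($T{\left(w \right)} = \left(w + \left(-2 + w 5\right)\right) \left(w + w\right) = \left(w + \left(-2 + 5 w\right)\right) 2 w = \left(-2 + 6 w\right) 2 w = 2 w \left(-2 + 6 w\right)$)
$j{\left(g \right)} = 2 g$ ($j{\left(g \right)} = g + g = 2 g$)
$j{\left(37 \right)} + 1074 T{\left(-37 \right)} = 2 \cdot 37 + 1074 \cdot 4 \left(-37\right) \left(-1 + 3 \left(-37\right)\right) = 74 + 1074 \cdot 4 \left(-37\right) \left(-1 - 111\right) = 74 + 1074 \cdot 4 \left(-37\right) \left(-112\right) = 74 + 1074 \cdot 16576 = 74 + 17802624 = 17802698$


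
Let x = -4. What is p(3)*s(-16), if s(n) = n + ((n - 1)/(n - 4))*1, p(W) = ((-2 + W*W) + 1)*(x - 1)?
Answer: 606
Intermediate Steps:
p(W) = 5 - 5*W**2 (p(W) = ((-2 + W*W) + 1)*(-4 - 1) = ((-2 + W**2) + 1)*(-5) = (-1 + W**2)*(-5) = 5 - 5*W**2)
s(n) = n + (-1 + n)/(-4 + n) (s(n) = n + ((-1 + n)/(-4 + n))*1 = n + (-1 + n)/(-4 + n))
p(3)*s(-16) = (5 - 5*3**2)*((-1 + (-16)**2 - 3*(-16))/(-4 - 16)) = (5 - 5*9)*((-1 + 256 + 48)/(-20)) = (5 - 45)*(-1/20*303) = -40*(-303/20) = 606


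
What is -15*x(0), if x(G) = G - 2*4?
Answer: 120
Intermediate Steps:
x(G) = -8 + G (x(G) = G - 8 = -8 + G)
-15*x(0) = -15*(-8 + 0) = -15*(-8) = 120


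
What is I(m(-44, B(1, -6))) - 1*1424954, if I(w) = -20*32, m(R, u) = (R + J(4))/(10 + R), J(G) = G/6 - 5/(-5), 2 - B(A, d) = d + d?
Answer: -1425594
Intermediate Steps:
B(A, d) = 2 - 2*d (B(A, d) = 2 - (d + d) = 2 - 2*d)
J(G) = 1 + G/6 (J(G) = G*(1/6) - 5*(-1/5) = G/6 + 1 = 1 + G/6)
m(R, u) = (5/3 + R)/(10 + R) (m(R, u) = (R + (1 + (1/6)*4))/(10 + R) = (R + (1 + 2/3))/(10 + R) = (R + 5/3)/(10 + R) = (5/3 + R)/(10 + R))
I(w) = -640
I(m(-44, B(1, -6))) - 1*1424954 = -640 - 1*1424954 = -640 - 1424954 = -1425594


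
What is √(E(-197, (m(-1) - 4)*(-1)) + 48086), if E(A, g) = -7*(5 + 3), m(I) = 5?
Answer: √48030 ≈ 219.16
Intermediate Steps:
E(A, g) = -56 (E(A, g) = -7*8 = -56)
√(E(-197, (m(-1) - 4)*(-1)) + 48086) = √(-56 + 48086) = √48030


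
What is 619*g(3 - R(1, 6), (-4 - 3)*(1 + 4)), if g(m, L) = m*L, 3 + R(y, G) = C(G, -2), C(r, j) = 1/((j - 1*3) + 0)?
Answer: -134323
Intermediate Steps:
C(r, j) = 1/(-3 + j) (C(r, j) = 1/((j - 3) + 0) = 1/((-3 + j) + 0) = 1/(-3 + j))
R(y, G) = -16/5 (R(y, G) = -3 + 1/(-3 - 2) = -3 + 1/(-5) = -3 - 1/5 = -16/5)
g(m, L) = L*m
619*g(3 - R(1, 6), (-4 - 3)*(1 + 4)) = 619*(((-4 - 3)*(1 + 4))*(3 - 1*(-16/5))) = 619*((-7*5)*(3 + 16/5)) = 619*(-35*31/5) = 619*(-217) = -134323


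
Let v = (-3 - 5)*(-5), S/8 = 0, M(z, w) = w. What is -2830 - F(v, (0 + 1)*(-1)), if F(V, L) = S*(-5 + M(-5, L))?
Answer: -2830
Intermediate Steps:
S = 0 (S = 8*0 = 0)
v = 40 (v = -8*(-5) = 40)
F(V, L) = 0 (F(V, L) = 0*(-5 + L) = 0)
-2830 - F(v, (0 + 1)*(-1)) = -2830 - 1*0 = -2830 + 0 = -2830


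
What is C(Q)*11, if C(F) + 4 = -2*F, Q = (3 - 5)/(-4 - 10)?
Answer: -330/7 ≈ -47.143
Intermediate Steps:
Q = 1/7 (Q = -2/(-14) = -2*(-1/14) = 1/7 ≈ 0.14286)
C(F) = -4 - 2*F
C(Q)*11 = (-4 - 2*1/7)*11 = (-4 - 2/7)*11 = -30/7*11 = -330/7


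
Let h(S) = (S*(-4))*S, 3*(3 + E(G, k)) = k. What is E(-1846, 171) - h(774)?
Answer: 2396358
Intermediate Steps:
E(G, k) = -3 + k/3
h(S) = -4*S² (h(S) = (-4*S)*S = -4*S²)
E(-1846, 171) - h(774) = (-3 + (⅓)*171) - (-4)*774² = (-3 + 57) - (-4)*599076 = 54 - 1*(-2396304) = 54 + 2396304 = 2396358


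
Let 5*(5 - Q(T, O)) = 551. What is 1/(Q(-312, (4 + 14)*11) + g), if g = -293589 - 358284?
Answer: -5/3259891 ≈ -1.5338e-6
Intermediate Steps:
Q(T, O) = -526/5 (Q(T, O) = 5 - ⅕*551 = 5 - 551/5 = -526/5)
g = -651873
1/(Q(-312, (4 + 14)*11) + g) = 1/(-526/5 - 651873) = 1/(-3259891/5) = -5/3259891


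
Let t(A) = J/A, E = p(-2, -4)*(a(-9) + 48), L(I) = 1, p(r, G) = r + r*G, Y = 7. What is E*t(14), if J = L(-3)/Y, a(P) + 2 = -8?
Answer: 114/49 ≈ 2.3265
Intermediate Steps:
a(P) = -10 (a(P) = -2 - 8 = -10)
p(r, G) = r + G*r
J = 1/7 ≈ 0.14286
E = 228 (E = (-2*(1 - 4))*(-10 + 48) = -2*(-3)*38 = 6*38 = 228)
t(A) = 1/(7*A)
E*t(14) = 228*((1/7)/14) = 228*((1/7)*(1/14)) = 228*(1/98) = 114/49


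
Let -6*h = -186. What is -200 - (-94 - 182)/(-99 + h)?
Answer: -3469/17 ≈ -204.06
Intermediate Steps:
h = 31 (h = -⅙*(-186) = 31)
-200 - (-94 - 182)/(-99 + h) = -200 - (-94 - 182)/(-99 + 31) = -200 - (-276)/(-68) = -200 - (-276)*(-1)/68 = -200 - 1*69/17 = -200 - 69/17 = -3469/17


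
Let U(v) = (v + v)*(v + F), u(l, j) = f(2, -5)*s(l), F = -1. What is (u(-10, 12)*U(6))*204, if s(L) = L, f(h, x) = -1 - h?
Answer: 367200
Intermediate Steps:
u(l, j) = -3*l (u(l, j) = (-1 - 1*2)*l = (-1 - 2)*l = -3*l)
U(v) = 2*v*(-1 + v) (U(v) = (v + v)*(v - 1) = (2*v)*(-1 + v) = 2*v*(-1 + v))
(u(-10, 12)*U(6))*204 = ((-3*(-10))*(2*6*(-1 + 6)))*204 = (30*(2*6*5))*204 = (30*60)*204 = 1800*204 = 367200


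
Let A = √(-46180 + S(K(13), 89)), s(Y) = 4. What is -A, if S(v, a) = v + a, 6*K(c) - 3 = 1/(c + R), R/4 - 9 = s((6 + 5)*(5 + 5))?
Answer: -I*√1752591165/195 ≈ -214.69*I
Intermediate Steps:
R = 52 (R = 36 + 4*4 = 36 + 16 = 52)
K(c) = ½ + 1/(6*(52 + c)) (K(c) = ½ + 1/(6*(c + 52)) = ½ + 1/(6*(52 + c)))
S(v, a) = a + v
A = I*√1752591165/195 (A = √(-46180 + (89 + (157 + 3*13)/(6*(52 + 13)))) = √(-46180 + (89 + (⅙)*(157 + 39)/65)) = √(-46180 + (89 + (⅙)*(1/65)*196)) = √(-46180 + (89 + 98/195)) = √(-46180 + 17453/195) = √(-8987647/195) = I*√1752591165/195 ≈ 214.69*I)
-A = -I*√1752591165/195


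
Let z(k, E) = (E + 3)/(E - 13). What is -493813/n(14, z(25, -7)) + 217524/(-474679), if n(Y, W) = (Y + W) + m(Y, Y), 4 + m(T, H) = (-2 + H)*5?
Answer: -1172089656059/166612329 ≈ -7034.8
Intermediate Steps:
m(T, H) = -14 + 5*H (m(T, H) = -4 + (-2 + H)*5 = -4 + (-10 + 5*H) = -14 + 5*H)
z(k, E) = (3 + E)/(-13 + E)
n(Y, W) = -14 + W + 6*Y (n(Y, W) = (Y + W) + (-14 + 5*Y) = (W + Y) + (-14 + 5*Y) = -14 + W + 6*Y)
-493813/n(14, z(25, -7)) + 217524/(-474679) = -493813/(-14 + (3 - 7)/(-13 - 7) + 6*14) + 217524/(-474679) = -493813/(-14 - 4/(-20) + 84) + 217524*(-1/474679) = -493813/(-14 - 1/20*(-4) + 84) - 217524/474679 = -493813/(-14 + ⅕ + 84) - 217524/474679 = -493813/351/5 - 217524/474679 = -493813*5/351 - 217524/474679 = -2469065/351 - 217524/474679 = -1172089656059/166612329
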